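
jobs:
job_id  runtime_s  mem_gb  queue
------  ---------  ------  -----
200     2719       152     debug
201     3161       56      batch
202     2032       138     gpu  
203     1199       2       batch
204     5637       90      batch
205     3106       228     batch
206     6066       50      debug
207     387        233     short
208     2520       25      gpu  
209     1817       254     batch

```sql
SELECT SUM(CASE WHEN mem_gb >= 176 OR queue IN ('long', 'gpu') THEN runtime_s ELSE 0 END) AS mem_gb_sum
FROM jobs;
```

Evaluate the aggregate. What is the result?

job_id=200: ✗
job_id=201: ✗
job_id=202: ✓ → 2032
job_id=203: ✗
job_id=204: ✗
job_id=205: ✓ → 3106
job_id=206: ✗
job_id=207: ✓ → 387
job_id=208: ✓ → 2520
job_id=209: ✓ → 1817
mem_gb_sum = 2032 + 3106 + 387 + 2520 + 1817 = 9862

9862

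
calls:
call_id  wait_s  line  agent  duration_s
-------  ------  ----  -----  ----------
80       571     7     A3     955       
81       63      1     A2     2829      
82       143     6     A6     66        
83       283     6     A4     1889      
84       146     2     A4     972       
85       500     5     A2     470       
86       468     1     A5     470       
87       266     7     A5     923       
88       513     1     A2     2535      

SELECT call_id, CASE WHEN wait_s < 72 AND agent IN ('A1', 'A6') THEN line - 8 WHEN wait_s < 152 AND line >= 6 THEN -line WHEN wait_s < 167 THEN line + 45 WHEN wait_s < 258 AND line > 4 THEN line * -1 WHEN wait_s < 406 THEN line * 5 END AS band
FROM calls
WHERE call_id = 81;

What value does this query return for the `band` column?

46

call_id = 81: wait_s=63, line=1, agent=A2, duration_s=2829.
wait_s < 72 AND agent IN ('A1', 'A6') → false
wait_s < 152 AND line >= 6 → false
wait_s < 167 → true → 46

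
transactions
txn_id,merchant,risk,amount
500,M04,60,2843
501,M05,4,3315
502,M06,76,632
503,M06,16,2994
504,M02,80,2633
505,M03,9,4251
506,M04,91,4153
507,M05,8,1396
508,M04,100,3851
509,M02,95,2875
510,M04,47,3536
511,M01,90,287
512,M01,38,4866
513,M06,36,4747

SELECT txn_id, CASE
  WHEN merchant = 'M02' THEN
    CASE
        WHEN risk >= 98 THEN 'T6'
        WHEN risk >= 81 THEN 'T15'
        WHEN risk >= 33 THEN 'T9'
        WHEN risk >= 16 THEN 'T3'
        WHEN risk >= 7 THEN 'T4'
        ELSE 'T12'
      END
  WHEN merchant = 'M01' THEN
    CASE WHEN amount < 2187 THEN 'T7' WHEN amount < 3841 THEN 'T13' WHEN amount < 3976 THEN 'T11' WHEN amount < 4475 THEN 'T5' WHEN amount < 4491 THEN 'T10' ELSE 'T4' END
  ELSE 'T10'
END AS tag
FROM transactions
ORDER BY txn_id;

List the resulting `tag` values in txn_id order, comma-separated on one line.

T10, T10, T10, T10, T9, T10, T10, T10, T10, T15, T10, T7, T4, T10

txn_id=500: merchant='M04' → outer ELSE → T10
txn_id=501: merchant='M05' → outer ELSE → T10
txn_id=502: merchant='M06' → outer ELSE → T10
txn_id=503: merchant='M06' → outer ELSE → T10
txn_id=504: merchant='M02' → inner[risk >= 33] → T9
txn_id=505: merchant='M03' → outer ELSE → T10
txn_id=506: merchant='M04' → outer ELSE → T10
txn_id=507: merchant='M05' → outer ELSE → T10
txn_id=508: merchant='M04' → outer ELSE → T10
txn_id=509: merchant='M02' → inner[risk >= 81] → T15
txn_id=510: merchant='M04' → outer ELSE → T10
txn_id=511: merchant='M01' → inner[amount < 2187] → T7
txn_id=512: merchant='M01' → inner[ELSE] → T4
txn_id=513: merchant='M06' → outer ELSE → T10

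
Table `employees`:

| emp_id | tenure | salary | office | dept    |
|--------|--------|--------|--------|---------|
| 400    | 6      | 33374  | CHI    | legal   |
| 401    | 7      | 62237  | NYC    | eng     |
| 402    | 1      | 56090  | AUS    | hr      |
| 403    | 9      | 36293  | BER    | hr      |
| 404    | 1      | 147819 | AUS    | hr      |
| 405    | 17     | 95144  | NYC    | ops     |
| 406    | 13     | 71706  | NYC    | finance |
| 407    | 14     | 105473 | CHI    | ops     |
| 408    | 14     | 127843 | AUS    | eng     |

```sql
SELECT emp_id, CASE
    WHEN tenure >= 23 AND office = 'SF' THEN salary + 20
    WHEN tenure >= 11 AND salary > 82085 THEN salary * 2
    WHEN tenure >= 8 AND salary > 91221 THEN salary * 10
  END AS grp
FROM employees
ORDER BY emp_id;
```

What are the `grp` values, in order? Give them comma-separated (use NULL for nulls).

emp_id=400: (no match → NULL) → NULL
emp_id=401: (no match → NULL) → NULL
emp_id=402: (no match → NULL) → NULL
emp_id=403: (no match → NULL) → NULL
emp_id=404: (no match → NULL) → NULL
emp_id=405: tenure >= 11 AND salary > 82085 → 190288
emp_id=406: (no match → NULL) → NULL
emp_id=407: tenure >= 11 AND salary > 82085 → 210946
emp_id=408: tenure >= 11 AND salary > 82085 → 255686

NULL, NULL, NULL, NULL, NULL, 190288, NULL, 210946, 255686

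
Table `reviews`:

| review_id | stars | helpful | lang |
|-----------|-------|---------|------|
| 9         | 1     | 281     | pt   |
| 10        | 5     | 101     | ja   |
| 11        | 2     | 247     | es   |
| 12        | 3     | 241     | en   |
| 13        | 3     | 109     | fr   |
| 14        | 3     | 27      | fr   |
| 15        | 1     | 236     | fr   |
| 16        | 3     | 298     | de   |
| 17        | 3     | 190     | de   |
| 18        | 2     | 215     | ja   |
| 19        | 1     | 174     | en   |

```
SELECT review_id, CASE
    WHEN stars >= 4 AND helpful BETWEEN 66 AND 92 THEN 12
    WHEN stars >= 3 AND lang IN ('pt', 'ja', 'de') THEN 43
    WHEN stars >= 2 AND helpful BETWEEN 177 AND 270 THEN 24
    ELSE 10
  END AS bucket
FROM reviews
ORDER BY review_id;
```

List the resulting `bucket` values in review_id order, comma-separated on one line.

review_id=9: ELSE → 10
review_id=10: stars >= 3 AND lang IN ('pt', 'ja', 'de') → 43
review_id=11: stars >= 2 AND helpful BETWEEN 177 AND 270 → 24
review_id=12: stars >= 2 AND helpful BETWEEN 177 AND 270 → 24
review_id=13: ELSE → 10
review_id=14: ELSE → 10
review_id=15: ELSE → 10
review_id=16: stars >= 3 AND lang IN ('pt', 'ja', 'de') → 43
review_id=17: stars >= 3 AND lang IN ('pt', 'ja', 'de') → 43
review_id=18: stars >= 2 AND helpful BETWEEN 177 AND 270 → 24
review_id=19: ELSE → 10

10, 43, 24, 24, 10, 10, 10, 43, 43, 24, 10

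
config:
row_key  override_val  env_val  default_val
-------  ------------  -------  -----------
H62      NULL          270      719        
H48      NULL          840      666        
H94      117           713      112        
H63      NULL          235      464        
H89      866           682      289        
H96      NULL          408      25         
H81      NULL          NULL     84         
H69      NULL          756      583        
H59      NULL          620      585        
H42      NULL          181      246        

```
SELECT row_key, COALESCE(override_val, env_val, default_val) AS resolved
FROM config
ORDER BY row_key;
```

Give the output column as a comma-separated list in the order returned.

row_key=H42: override_val=NULL, env_val=181 → 181
row_key=H48: override_val=NULL, env_val=840 → 840
row_key=H59: override_val=NULL, env_val=620 → 620
row_key=H62: override_val=NULL, env_val=270 → 270
row_key=H63: override_val=NULL, env_val=235 → 235
row_key=H69: override_val=NULL, env_val=756 → 756
row_key=H81: override_val=NULL, env_val=NULL, default_val=84 → 84
row_key=H89: override_val=866 → 866
row_key=H94: override_val=117 → 117
row_key=H96: override_val=NULL, env_val=408 → 408

181, 840, 620, 270, 235, 756, 84, 866, 117, 408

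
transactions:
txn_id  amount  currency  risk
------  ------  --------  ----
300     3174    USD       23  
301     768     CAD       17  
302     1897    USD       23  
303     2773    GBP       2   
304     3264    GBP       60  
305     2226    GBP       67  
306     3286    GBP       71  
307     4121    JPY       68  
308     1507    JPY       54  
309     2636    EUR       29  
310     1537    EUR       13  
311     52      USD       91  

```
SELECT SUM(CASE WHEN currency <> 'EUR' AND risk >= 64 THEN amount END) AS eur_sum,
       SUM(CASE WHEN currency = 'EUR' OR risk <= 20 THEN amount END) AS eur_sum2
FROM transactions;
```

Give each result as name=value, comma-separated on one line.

eur_sum=9685, eur_sum2=7714

[eur_sum: currency <> 'EUR' AND risk >= 64]
txn_id=300: ✗
txn_id=301: ✗
txn_id=302: ✗
txn_id=303: ✗
txn_id=304: ✗
txn_id=305: ✓ → 2226
txn_id=306: ✓ → 3286
txn_id=307: ✓ → 4121
txn_id=308: ✗
txn_id=309: ✗
txn_id=310: ✗
txn_id=311: ✓ → 52
eur_sum = 2226 + 3286 + 4121 + 52 = 9685
—
[eur_sum2: currency = 'EUR' OR risk <= 20]
txn_id=300: ✗
txn_id=301: ✓ → 768
txn_id=302: ✗
txn_id=303: ✓ → 2773
txn_id=304: ✗
txn_id=305: ✗
txn_id=306: ✗
txn_id=307: ✗
txn_id=308: ✗
txn_id=309: ✓ → 2636
txn_id=310: ✓ → 1537
txn_id=311: ✗
eur_sum2 = 768 + 2773 + 2636 + 1537 = 7714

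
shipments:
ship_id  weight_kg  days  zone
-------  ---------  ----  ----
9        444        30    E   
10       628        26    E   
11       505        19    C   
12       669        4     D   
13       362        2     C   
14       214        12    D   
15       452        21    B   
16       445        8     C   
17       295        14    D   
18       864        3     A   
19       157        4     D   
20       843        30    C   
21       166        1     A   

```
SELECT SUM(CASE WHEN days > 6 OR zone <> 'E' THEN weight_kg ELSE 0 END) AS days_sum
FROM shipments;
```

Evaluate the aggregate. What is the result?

6044

ship_id=9: ✓ → 444
ship_id=10: ✓ → 628
ship_id=11: ✓ → 505
ship_id=12: ✓ → 669
ship_id=13: ✓ → 362
ship_id=14: ✓ → 214
ship_id=15: ✓ → 452
ship_id=16: ✓ → 445
ship_id=17: ✓ → 295
ship_id=18: ✓ → 864
ship_id=19: ✓ → 157
ship_id=20: ✓ → 843
ship_id=21: ✓ → 166
days_sum = 444 + 628 + 505 + 669 + 362 + 214 + 452 + 445 + 295 + 864 + 157 + 843 + 166 = 6044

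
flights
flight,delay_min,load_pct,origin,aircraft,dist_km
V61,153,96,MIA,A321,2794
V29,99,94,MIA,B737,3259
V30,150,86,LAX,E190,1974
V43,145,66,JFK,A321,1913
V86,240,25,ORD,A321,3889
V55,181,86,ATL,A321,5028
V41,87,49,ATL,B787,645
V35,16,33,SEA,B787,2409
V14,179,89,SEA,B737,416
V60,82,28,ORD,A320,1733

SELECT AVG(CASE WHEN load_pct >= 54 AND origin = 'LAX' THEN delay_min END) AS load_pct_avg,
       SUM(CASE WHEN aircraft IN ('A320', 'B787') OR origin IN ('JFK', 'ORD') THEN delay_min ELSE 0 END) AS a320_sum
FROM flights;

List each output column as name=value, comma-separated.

[load_pct_avg: load_pct >= 54 AND origin = 'LAX']
flight=V61: ✗
flight=V29: ✗
flight=V30: ✓ → 150
flight=V43: ✗
flight=V86: ✗
flight=V55: ✗
flight=V41: ✗
flight=V35: ✗
flight=V14: ✗
flight=V60: ✗
load_pct_avg = 150
—
[a320_sum: aircraft IN ('A320', 'B787') OR origin IN ('JFK', 'ORD')]
flight=V61: ✗
flight=V29: ✗
flight=V30: ✗
flight=V43: ✓ → 145
flight=V86: ✓ → 240
flight=V55: ✗
flight=V41: ✓ → 87
flight=V35: ✓ → 16
flight=V14: ✗
flight=V60: ✓ → 82
a320_sum = 145 + 240 + 87 + 16 + 82 = 570

load_pct_avg=150, a320_sum=570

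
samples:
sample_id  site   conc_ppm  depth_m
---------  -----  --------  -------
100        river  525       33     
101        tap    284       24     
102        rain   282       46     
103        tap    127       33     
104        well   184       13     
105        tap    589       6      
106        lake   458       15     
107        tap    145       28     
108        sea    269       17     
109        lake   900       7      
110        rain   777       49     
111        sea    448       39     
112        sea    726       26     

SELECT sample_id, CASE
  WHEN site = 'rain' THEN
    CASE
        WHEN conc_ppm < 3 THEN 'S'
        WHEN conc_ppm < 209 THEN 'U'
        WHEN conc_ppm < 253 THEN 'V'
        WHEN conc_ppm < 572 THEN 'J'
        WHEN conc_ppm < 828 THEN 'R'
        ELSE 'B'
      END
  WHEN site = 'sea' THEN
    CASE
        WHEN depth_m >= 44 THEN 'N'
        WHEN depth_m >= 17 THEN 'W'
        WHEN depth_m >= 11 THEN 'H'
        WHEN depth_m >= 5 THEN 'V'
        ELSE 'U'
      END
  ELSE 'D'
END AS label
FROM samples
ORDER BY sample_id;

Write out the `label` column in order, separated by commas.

sample_id=100: site='river' → outer ELSE → D
sample_id=101: site='tap' → outer ELSE → D
sample_id=102: site='rain' → inner[conc_ppm < 572] → J
sample_id=103: site='tap' → outer ELSE → D
sample_id=104: site='well' → outer ELSE → D
sample_id=105: site='tap' → outer ELSE → D
sample_id=106: site='lake' → outer ELSE → D
sample_id=107: site='tap' → outer ELSE → D
sample_id=108: site='sea' → inner[depth_m >= 17] → W
sample_id=109: site='lake' → outer ELSE → D
sample_id=110: site='rain' → inner[conc_ppm < 828] → R
sample_id=111: site='sea' → inner[depth_m >= 17] → W
sample_id=112: site='sea' → inner[depth_m >= 17] → W

D, D, J, D, D, D, D, D, W, D, R, W, W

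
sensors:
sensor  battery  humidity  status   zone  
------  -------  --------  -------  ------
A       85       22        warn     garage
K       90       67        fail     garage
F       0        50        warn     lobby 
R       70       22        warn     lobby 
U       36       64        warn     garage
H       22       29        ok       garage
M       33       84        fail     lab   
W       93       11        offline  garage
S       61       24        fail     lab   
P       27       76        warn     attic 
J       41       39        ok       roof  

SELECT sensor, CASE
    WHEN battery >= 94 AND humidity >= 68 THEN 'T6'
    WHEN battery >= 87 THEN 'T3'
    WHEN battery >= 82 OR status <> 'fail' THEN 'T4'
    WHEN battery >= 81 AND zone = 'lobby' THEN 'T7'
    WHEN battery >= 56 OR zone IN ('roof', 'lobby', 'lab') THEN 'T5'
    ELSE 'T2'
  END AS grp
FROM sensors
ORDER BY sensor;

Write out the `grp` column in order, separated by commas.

T4, T4, T4, T4, T3, T5, T4, T4, T5, T4, T3

sensor=A: battery >= 82 OR status <> 'fail' → T4
sensor=F: battery >= 82 OR status <> 'fail' → T4
sensor=H: battery >= 82 OR status <> 'fail' → T4
sensor=J: battery >= 82 OR status <> 'fail' → T4
sensor=K: battery >= 87 → T3
sensor=M: battery >= 56 OR zone IN ('roof', 'lobby', 'lab') → T5
sensor=P: battery >= 82 OR status <> 'fail' → T4
sensor=R: battery >= 82 OR status <> 'fail' → T4
sensor=S: battery >= 56 OR zone IN ('roof', 'lobby', 'lab') → T5
sensor=U: battery >= 82 OR status <> 'fail' → T4
sensor=W: battery >= 87 → T3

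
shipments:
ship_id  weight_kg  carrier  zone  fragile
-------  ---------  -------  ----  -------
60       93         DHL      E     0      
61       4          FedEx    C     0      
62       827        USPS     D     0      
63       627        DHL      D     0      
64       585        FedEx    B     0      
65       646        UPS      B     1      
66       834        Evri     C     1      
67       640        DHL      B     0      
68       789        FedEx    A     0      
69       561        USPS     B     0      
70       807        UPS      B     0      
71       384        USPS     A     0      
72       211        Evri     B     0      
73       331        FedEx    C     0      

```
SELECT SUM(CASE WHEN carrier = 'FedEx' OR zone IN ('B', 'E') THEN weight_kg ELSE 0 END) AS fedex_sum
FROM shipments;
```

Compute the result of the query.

4667

ship_id=60: ✓ → 93
ship_id=61: ✓ → 4
ship_id=62: ✗
ship_id=63: ✗
ship_id=64: ✓ → 585
ship_id=65: ✓ → 646
ship_id=66: ✗
ship_id=67: ✓ → 640
ship_id=68: ✓ → 789
ship_id=69: ✓ → 561
ship_id=70: ✓ → 807
ship_id=71: ✗
ship_id=72: ✓ → 211
ship_id=73: ✓ → 331
fedex_sum = 93 + 4 + 585 + 646 + 640 + 789 + 561 + 807 + 211 + 331 = 4667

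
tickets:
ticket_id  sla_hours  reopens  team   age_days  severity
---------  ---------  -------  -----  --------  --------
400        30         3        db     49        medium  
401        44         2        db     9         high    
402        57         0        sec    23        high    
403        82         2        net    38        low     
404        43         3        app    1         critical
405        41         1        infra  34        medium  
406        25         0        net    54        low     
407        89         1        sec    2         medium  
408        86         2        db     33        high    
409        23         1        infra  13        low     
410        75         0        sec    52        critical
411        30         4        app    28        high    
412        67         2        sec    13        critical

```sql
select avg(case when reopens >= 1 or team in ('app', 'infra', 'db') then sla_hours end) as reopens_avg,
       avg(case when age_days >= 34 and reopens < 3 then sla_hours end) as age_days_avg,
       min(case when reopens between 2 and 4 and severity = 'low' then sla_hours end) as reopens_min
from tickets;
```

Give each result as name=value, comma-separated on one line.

[reopens_avg: reopens >= 1 or team in ('app', 'infra', 'db')]
ticket_id=400: ✓ → 30
ticket_id=401: ✓ → 44
ticket_id=402: ✗
ticket_id=403: ✓ → 82
ticket_id=404: ✓ → 43
ticket_id=405: ✓ → 41
ticket_id=406: ✗
ticket_id=407: ✓ → 89
ticket_id=408: ✓ → 86
ticket_id=409: ✓ → 23
ticket_id=410: ✗
ticket_id=411: ✓ → 30
ticket_id=412: ✓ → 67
reopens_avg = (30 + 44 + 82 + 43 + 41 + 89 + 86 + 23 + 30 + 67) / 10 = 53.5
—
[age_days_avg: age_days >= 34 and reopens < 3]
ticket_id=400: ✗
ticket_id=401: ✗
ticket_id=402: ✗
ticket_id=403: ✓ → 82
ticket_id=404: ✗
ticket_id=405: ✓ → 41
ticket_id=406: ✓ → 25
ticket_id=407: ✗
ticket_id=408: ✗
ticket_id=409: ✗
ticket_id=410: ✓ → 75
ticket_id=411: ✗
ticket_id=412: ✗
age_days_avg = (82 + 41 + 25 + 75) / 4 = 55.75
—
[reopens_min: reopens between 2 and 4 and severity = 'low']
ticket_id=400: ✗
ticket_id=401: ✗
ticket_id=402: ✗
ticket_id=403: ✓ → 82
ticket_id=404: ✗
ticket_id=405: ✗
ticket_id=406: ✗
ticket_id=407: ✗
ticket_id=408: ✗
ticket_id=409: ✗
ticket_id=410: ✗
ticket_id=411: ✗
ticket_id=412: ✗
reopens_min = MIN(82) = 82

reopens_avg=53.5, age_days_avg=55.75, reopens_min=82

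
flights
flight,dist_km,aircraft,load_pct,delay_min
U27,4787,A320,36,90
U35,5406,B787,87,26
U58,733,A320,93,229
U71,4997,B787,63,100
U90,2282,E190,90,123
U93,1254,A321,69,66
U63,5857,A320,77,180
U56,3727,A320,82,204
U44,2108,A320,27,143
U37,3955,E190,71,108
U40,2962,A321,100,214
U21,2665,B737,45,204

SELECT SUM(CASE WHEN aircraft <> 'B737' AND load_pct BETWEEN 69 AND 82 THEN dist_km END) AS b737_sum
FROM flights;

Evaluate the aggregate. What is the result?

flight=U27: ✗
flight=U35: ✗
flight=U58: ✗
flight=U71: ✗
flight=U90: ✗
flight=U93: ✓ → 1254
flight=U63: ✓ → 5857
flight=U56: ✓ → 3727
flight=U44: ✗
flight=U37: ✓ → 3955
flight=U40: ✗
flight=U21: ✗
b737_sum = 1254 + 5857 + 3727 + 3955 = 14793

14793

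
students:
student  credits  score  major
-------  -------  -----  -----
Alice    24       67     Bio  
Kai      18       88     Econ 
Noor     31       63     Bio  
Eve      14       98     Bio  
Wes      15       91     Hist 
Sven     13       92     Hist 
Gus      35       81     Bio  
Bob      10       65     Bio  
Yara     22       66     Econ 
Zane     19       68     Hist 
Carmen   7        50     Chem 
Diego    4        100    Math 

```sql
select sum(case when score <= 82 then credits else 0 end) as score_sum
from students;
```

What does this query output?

student=Alice: ✓ → 24
student=Kai: ✗
student=Noor: ✓ → 31
student=Eve: ✗
student=Wes: ✗
student=Sven: ✗
student=Gus: ✓ → 35
student=Bob: ✓ → 10
student=Yara: ✓ → 22
student=Zane: ✓ → 19
student=Carmen: ✓ → 7
student=Diego: ✗
score_sum = 24 + 31 + 35 + 10 + 22 + 19 + 7 = 148

148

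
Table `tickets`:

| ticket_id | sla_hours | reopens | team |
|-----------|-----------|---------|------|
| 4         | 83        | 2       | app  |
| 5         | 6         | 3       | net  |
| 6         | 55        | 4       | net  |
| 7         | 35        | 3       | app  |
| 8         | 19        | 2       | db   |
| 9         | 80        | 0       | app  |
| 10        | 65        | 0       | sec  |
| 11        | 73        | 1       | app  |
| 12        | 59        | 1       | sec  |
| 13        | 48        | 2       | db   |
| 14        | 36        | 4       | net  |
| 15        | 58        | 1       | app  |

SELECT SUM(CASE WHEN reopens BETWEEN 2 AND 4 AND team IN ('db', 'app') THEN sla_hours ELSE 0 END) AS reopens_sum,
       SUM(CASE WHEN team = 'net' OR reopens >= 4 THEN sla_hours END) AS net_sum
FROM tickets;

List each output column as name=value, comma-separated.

[reopens_sum: reopens BETWEEN 2 AND 4 AND team IN ('db', 'app')]
ticket_id=4: ✓ → 83
ticket_id=5: ✗
ticket_id=6: ✗
ticket_id=7: ✓ → 35
ticket_id=8: ✓ → 19
ticket_id=9: ✗
ticket_id=10: ✗
ticket_id=11: ✗
ticket_id=12: ✗
ticket_id=13: ✓ → 48
ticket_id=14: ✗
ticket_id=15: ✗
reopens_sum = 83 + 35 + 19 + 48 = 185
—
[net_sum: team = 'net' OR reopens >= 4]
ticket_id=4: ✗
ticket_id=5: ✓ → 6
ticket_id=6: ✓ → 55
ticket_id=7: ✗
ticket_id=8: ✗
ticket_id=9: ✗
ticket_id=10: ✗
ticket_id=11: ✗
ticket_id=12: ✗
ticket_id=13: ✗
ticket_id=14: ✓ → 36
ticket_id=15: ✗
net_sum = 6 + 55 + 36 = 97

reopens_sum=185, net_sum=97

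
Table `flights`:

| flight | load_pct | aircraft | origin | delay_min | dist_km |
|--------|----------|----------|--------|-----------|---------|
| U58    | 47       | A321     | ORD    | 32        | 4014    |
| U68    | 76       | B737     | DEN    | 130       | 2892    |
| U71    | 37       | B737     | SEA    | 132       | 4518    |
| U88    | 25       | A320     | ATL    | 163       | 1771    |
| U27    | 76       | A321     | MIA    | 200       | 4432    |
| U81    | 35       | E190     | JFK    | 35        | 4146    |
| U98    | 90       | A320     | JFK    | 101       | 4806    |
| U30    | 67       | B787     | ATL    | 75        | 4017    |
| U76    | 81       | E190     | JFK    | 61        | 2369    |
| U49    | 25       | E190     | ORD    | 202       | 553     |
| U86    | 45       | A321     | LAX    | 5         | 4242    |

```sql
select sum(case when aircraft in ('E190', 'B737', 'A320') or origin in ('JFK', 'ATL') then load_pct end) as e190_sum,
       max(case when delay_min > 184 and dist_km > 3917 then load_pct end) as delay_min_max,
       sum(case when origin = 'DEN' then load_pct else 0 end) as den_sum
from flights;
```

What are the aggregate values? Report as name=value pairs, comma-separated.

e190_sum=436, delay_min_max=76, den_sum=76

[e190_sum: aircraft in ('E190', 'B737', 'A320') or origin in ('JFK', 'ATL')]
flight=U58: ✗
flight=U68: ✓ → 76
flight=U71: ✓ → 37
flight=U88: ✓ → 25
flight=U27: ✗
flight=U81: ✓ → 35
flight=U98: ✓ → 90
flight=U30: ✓ → 67
flight=U76: ✓ → 81
flight=U49: ✓ → 25
flight=U86: ✗
e190_sum = 76 + 37 + 25 + 35 + 90 + 67 + 81 + 25 = 436
—
[delay_min_max: delay_min > 184 and dist_km > 3917]
flight=U58: ✗
flight=U68: ✗
flight=U71: ✗
flight=U88: ✗
flight=U27: ✓ → 76
flight=U81: ✗
flight=U98: ✗
flight=U30: ✗
flight=U76: ✗
flight=U49: ✗
flight=U86: ✗
delay_min_max = MAX(76) = 76
—
[den_sum: origin = 'DEN']
flight=U58: ✗
flight=U68: ✓ → 76
flight=U71: ✗
flight=U88: ✗
flight=U27: ✗
flight=U81: ✗
flight=U98: ✗
flight=U30: ✗
flight=U76: ✗
flight=U49: ✗
flight=U86: ✗
den_sum = 76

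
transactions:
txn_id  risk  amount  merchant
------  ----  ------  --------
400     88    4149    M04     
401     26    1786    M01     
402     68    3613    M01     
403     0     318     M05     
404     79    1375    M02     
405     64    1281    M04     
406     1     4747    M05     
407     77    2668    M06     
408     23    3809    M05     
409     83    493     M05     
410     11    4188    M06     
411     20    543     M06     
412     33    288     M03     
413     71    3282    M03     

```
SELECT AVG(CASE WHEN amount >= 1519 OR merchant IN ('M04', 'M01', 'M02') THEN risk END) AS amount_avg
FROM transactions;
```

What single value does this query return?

txn_id=400: ✓ → 88
txn_id=401: ✓ → 26
txn_id=402: ✓ → 68
txn_id=403: ✗
txn_id=404: ✓ → 79
txn_id=405: ✓ → 64
txn_id=406: ✓ → 1
txn_id=407: ✓ → 77
txn_id=408: ✓ → 23
txn_id=409: ✗
txn_id=410: ✓ → 11
txn_id=411: ✗
txn_id=412: ✗
txn_id=413: ✓ → 71
amount_avg = (88 + 26 + 68 + 79 + 64 + 1 + 77 + 23 + 11 + 71) / 10 = 50.8

50.8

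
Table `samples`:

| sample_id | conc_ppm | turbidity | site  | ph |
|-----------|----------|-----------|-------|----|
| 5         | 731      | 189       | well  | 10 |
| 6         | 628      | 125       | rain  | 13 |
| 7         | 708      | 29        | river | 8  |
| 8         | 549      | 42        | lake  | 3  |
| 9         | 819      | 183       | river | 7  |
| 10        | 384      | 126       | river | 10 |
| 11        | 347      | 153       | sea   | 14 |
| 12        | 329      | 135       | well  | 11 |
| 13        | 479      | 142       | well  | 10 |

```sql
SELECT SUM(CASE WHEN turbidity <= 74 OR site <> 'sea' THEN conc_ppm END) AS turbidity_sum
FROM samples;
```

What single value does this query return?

4627

sample_id=5: ✓ → 731
sample_id=6: ✓ → 628
sample_id=7: ✓ → 708
sample_id=8: ✓ → 549
sample_id=9: ✓ → 819
sample_id=10: ✓ → 384
sample_id=11: ✗
sample_id=12: ✓ → 329
sample_id=13: ✓ → 479
turbidity_sum = 731 + 628 + 708 + 549 + 819 + 384 + 329 + 479 = 4627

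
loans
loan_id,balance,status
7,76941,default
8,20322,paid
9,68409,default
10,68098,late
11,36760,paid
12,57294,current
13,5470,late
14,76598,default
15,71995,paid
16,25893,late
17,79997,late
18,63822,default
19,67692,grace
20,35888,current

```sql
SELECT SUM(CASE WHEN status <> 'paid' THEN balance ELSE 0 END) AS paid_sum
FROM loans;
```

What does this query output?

626102

loan_id=7: ✓ → 76941
loan_id=8: ✗
loan_id=9: ✓ → 68409
loan_id=10: ✓ → 68098
loan_id=11: ✗
loan_id=12: ✓ → 57294
loan_id=13: ✓ → 5470
loan_id=14: ✓ → 76598
loan_id=15: ✗
loan_id=16: ✓ → 25893
loan_id=17: ✓ → 79997
loan_id=18: ✓ → 63822
loan_id=19: ✓ → 67692
loan_id=20: ✓ → 35888
paid_sum = 76941 + 68409 + 68098 + 57294 + 5470 + 76598 + 25893 + 79997 + 63822 + 67692 + 35888 = 626102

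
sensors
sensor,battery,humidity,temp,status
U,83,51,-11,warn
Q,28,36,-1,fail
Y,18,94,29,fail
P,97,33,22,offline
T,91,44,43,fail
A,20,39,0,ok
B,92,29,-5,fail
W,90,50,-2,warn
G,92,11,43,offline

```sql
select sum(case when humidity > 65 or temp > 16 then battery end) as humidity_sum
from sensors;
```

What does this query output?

sensor=U: ✗
sensor=Q: ✗
sensor=Y: ✓ → 18
sensor=P: ✓ → 97
sensor=T: ✓ → 91
sensor=A: ✗
sensor=B: ✗
sensor=W: ✗
sensor=G: ✓ → 92
humidity_sum = 18 + 97 + 91 + 92 = 298

298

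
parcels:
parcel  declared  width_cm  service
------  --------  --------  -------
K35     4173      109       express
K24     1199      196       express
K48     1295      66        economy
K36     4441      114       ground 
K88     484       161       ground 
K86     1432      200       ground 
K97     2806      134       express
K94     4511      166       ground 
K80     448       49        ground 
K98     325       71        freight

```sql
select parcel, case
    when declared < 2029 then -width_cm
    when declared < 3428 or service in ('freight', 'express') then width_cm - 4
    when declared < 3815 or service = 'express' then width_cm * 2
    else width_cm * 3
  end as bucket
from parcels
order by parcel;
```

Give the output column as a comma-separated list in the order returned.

-196, 105, 342, -66, -49, -200, -161, 498, 130, -71

parcel=K24: declared < 2029 → -196
parcel=K35: declared < 3428 or service in ('freight', 'express') → 105
parcel=K36: ELSE → 342
parcel=K48: declared < 2029 → -66
parcel=K80: declared < 2029 → -49
parcel=K86: declared < 2029 → -200
parcel=K88: declared < 2029 → -161
parcel=K94: ELSE → 498
parcel=K97: declared < 3428 or service in ('freight', 'express') → 130
parcel=K98: declared < 2029 → -71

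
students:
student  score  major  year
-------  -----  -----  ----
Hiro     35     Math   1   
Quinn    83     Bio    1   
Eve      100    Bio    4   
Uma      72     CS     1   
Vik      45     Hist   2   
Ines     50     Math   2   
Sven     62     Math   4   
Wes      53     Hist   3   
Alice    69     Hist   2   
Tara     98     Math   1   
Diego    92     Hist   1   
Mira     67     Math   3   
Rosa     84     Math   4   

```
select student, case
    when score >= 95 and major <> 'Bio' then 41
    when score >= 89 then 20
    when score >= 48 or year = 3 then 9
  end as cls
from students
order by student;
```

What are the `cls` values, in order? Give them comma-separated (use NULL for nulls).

9, 20, 20, NULL, 9, 9, 9, 9, 9, 41, 9, NULL, 9

student=Alice: score >= 48 or year = 3 → 9
student=Diego: score >= 89 → 20
student=Eve: score >= 89 → 20
student=Hiro: (no match → NULL) → NULL
student=Ines: score >= 48 or year = 3 → 9
student=Mira: score >= 48 or year = 3 → 9
student=Quinn: score >= 48 or year = 3 → 9
student=Rosa: score >= 48 or year = 3 → 9
student=Sven: score >= 48 or year = 3 → 9
student=Tara: score >= 95 and major <> 'Bio' → 41
student=Uma: score >= 48 or year = 3 → 9
student=Vik: (no match → NULL) → NULL
student=Wes: score >= 48 or year = 3 → 9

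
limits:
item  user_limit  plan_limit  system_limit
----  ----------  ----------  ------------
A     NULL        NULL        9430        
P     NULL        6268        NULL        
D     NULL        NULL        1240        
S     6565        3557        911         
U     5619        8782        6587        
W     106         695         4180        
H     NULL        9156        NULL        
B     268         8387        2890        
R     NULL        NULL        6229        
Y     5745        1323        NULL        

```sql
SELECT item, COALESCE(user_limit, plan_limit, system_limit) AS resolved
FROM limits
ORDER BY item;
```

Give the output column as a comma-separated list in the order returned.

9430, 268, 1240, 9156, 6268, 6229, 6565, 5619, 106, 5745

item=A: user_limit=NULL, plan_limit=NULL, system_limit=9430 → 9430
item=B: user_limit=268 → 268
item=D: user_limit=NULL, plan_limit=NULL, system_limit=1240 → 1240
item=H: user_limit=NULL, plan_limit=9156 → 9156
item=P: user_limit=NULL, plan_limit=6268 → 6268
item=R: user_limit=NULL, plan_limit=NULL, system_limit=6229 → 6229
item=S: user_limit=6565 → 6565
item=U: user_limit=5619 → 5619
item=W: user_limit=106 → 106
item=Y: user_limit=5745 → 5745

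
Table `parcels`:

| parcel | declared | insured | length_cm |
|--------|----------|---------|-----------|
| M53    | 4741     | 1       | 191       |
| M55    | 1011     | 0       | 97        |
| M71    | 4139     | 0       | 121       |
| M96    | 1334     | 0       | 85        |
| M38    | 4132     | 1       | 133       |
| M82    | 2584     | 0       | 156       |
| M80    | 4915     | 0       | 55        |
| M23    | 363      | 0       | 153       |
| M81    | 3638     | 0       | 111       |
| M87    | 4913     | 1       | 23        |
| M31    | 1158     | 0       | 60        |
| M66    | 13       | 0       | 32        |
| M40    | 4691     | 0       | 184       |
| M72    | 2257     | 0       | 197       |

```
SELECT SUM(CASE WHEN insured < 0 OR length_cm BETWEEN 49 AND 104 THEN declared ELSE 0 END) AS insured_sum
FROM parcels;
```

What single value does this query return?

parcel=M53: ✗
parcel=M55: ✓ → 1011
parcel=M71: ✗
parcel=M96: ✓ → 1334
parcel=M38: ✗
parcel=M82: ✗
parcel=M80: ✓ → 4915
parcel=M23: ✗
parcel=M81: ✗
parcel=M87: ✗
parcel=M31: ✓ → 1158
parcel=M66: ✗
parcel=M40: ✗
parcel=M72: ✗
insured_sum = 1011 + 1334 + 4915 + 1158 = 8418

8418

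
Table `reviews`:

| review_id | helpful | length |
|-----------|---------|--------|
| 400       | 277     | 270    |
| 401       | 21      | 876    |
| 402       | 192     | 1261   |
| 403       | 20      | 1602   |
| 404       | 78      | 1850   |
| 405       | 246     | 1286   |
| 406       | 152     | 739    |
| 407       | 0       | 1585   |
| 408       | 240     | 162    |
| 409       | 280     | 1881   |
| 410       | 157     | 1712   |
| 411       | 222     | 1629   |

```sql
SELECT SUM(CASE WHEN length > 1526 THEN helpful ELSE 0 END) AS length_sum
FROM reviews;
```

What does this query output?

review_id=400: ✗
review_id=401: ✗
review_id=402: ✗
review_id=403: ✓ → 20
review_id=404: ✓ → 78
review_id=405: ✗
review_id=406: ✗
review_id=407: ✓ → 0
review_id=408: ✗
review_id=409: ✓ → 280
review_id=410: ✓ → 157
review_id=411: ✓ → 222
length_sum = 20 + 78 + 280 + 157 + 222 = 757

757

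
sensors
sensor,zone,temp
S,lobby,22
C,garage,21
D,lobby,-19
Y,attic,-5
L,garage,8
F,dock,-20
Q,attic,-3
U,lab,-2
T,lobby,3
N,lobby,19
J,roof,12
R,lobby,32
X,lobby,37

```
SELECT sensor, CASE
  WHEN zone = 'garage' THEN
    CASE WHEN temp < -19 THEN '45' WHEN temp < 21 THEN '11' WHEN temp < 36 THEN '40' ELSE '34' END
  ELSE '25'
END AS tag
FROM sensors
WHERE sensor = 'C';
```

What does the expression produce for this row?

40

sensor = C: zone=garage, temp=21.
zone='garage' → inner[temp < 36] → 40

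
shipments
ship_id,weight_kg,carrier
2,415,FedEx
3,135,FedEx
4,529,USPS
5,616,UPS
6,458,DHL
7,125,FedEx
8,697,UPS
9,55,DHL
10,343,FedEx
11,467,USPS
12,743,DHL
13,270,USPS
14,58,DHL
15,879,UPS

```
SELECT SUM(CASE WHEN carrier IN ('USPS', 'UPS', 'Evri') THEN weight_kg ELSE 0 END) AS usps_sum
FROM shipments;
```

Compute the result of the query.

3458

ship_id=2: ✗
ship_id=3: ✗
ship_id=4: ✓ → 529
ship_id=5: ✓ → 616
ship_id=6: ✗
ship_id=7: ✗
ship_id=8: ✓ → 697
ship_id=9: ✗
ship_id=10: ✗
ship_id=11: ✓ → 467
ship_id=12: ✗
ship_id=13: ✓ → 270
ship_id=14: ✗
ship_id=15: ✓ → 879
usps_sum = 529 + 616 + 697 + 467 + 270 + 879 = 3458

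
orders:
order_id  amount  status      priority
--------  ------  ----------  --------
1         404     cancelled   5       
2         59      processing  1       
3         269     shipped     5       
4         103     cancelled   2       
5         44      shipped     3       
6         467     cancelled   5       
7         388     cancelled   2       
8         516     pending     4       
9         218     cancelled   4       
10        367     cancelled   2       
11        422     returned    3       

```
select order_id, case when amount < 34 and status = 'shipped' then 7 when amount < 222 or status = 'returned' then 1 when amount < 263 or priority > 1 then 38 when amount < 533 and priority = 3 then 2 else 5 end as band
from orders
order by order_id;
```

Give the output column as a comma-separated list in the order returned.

38, 1, 38, 1, 1, 38, 38, 38, 1, 38, 1

order_id=1: amount < 263 or priority > 1 → 38
order_id=2: amount < 222 or status = 'returned' → 1
order_id=3: amount < 263 or priority > 1 → 38
order_id=4: amount < 222 or status = 'returned' → 1
order_id=5: amount < 222 or status = 'returned' → 1
order_id=6: amount < 263 or priority > 1 → 38
order_id=7: amount < 263 or priority > 1 → 38
order_id=8: amount < 263 or priority > 1 → 38
order_id=9: amount < 222 or status = 'returned' → 1
order_id=10: amount < 263 or priority > 1 → 38
order_id=11: amount < 222 or status = 'returned' → 1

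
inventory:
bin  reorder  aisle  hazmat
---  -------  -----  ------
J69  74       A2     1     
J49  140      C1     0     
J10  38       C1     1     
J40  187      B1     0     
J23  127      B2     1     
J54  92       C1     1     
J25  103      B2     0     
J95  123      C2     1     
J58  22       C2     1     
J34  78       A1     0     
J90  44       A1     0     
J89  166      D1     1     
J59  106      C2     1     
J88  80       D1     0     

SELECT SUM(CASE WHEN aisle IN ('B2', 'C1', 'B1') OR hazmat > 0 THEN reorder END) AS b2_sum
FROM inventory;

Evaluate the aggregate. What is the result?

bin=J69: ✓ → 74
bin=J49: ✓ → 140
bin=J10: ✓ → 38
bin=J40: ✓ → 187
bin=J23: ✓ → 127
bin=J54: ✓ → 92
bin=J25: ✓ → 103
bin=J95: ✓ → 123
bin=J58: ✓ → 22
bin=J34: ✗
bin=J90: ✗
bin=J89: ✓ → 166
bin=J59: ✓ → 106
bin=J88: ✗
b2_sum = 74 + 140 + 38 + 187 + 127 + 92 + 103 + 123 + 22 + 166 + 106 = 1178

1178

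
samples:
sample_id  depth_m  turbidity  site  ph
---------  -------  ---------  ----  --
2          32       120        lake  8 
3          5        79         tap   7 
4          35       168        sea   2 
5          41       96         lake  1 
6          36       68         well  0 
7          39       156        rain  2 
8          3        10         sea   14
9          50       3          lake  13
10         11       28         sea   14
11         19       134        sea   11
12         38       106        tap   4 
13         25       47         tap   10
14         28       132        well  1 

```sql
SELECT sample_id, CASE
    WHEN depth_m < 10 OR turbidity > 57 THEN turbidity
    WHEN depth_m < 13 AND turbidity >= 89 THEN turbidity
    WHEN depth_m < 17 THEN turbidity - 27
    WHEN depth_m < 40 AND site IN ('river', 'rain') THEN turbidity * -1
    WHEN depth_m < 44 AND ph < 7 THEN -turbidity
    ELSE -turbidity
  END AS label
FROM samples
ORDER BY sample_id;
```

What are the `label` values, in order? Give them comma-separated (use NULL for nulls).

sample_id=2: depth_m < 10 OR turbidity > 57 → 120
sample_id=3: depth_m < 10 OR turbidity > 57 → 79
sample_id=4: depth_m < 10 OR turbidity > 57 → 168
sample_id=5: depth_m < 10 OR turbidity > 57 → 96
sample_id=6: depth_m < 10 OR turbidity > 57 → 68
sample_id=7: depth_m < 10 OR turbidity > 57 → 156
sample_id=8: depth_m < 10 OR turbidity > 57 → 10
sample_id=9: ELSE → -3
sample_id=10: depth_m < 17 → 1
sample_id=11: depth_m < 10 OR turbidity > 57 → 134
sample_id=12: depth_m < 10 OR turbidity > 57 → 106
sample_id=13: ELSE → -47
sample_id=14: depth_m < 10 OR turbidity > 57 → 132

120, 79, 168, 96, 68, 156, 10, -3, 1, 134, 106, -47, 132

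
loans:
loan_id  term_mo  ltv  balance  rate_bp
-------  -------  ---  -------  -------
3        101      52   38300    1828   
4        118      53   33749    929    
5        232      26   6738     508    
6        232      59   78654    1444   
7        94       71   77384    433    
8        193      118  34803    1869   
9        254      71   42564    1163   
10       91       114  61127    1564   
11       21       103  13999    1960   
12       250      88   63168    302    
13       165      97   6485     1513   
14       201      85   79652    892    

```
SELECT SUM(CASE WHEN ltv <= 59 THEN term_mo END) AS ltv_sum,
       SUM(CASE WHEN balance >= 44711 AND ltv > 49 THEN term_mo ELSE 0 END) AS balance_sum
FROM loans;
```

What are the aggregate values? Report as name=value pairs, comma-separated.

[ltv_sum: ltv <= 59]
loan_id=3: ✓ → 101
loan_id=4: ✓ → 118
loan_id=5: ✓ → 232
loan_id=6: ✓ → 232
loan_id=7: ✗
loan_id=8: ✗
loan_id=9: ✗
loan_id=10: ✗
loan_id=11: ✗
loan_id=12: ✗
loan_id=13: ✗
loan_id=14: ✗
ltv_sum = 101 + 118 + 232 + 232 = 683
—
[balance_sum: balance >= 44711 AND ltv > 49]
loan_id=3: ✗
loan_id=4: ✗
loan_id=5: ✗
loan_id=6: ✓ → 232
loan_id=7: ✓ → 94
loan_id=8: ✗
loan_id=9: ✗
loan_id=10: ✓ → 91
loan_id=11: ✗
loan_id=12: ✓ → 250
loan_id=13: ✗
loan_id=14: ✓ → 201
balance_sum = 232 + 94 + 91 + 250 + 201 = 868

ltv_sum=683, balance_sum=868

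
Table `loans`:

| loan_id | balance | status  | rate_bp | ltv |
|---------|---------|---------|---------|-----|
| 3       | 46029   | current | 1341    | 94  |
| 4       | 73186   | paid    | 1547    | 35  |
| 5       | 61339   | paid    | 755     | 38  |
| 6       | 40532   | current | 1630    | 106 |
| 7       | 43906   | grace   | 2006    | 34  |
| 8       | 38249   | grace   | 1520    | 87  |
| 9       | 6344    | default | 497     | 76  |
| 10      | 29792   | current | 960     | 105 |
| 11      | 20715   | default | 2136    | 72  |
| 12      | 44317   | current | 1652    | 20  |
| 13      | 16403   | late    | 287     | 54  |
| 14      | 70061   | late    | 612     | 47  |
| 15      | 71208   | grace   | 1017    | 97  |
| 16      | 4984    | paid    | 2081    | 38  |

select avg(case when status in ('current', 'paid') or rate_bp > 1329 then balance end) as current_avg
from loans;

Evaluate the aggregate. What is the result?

40304.9

loan_id=3: ✓ → 46029
loan_id=4: ✓ → 73186
loan_id=5: ✓ → 61339
loan_id=6: ✓ → 40532
loan_id=7: ✓ → 43906
loan_id=8: ✓ → 38249
loan_id=9: ✗
loan_id=10: ✓ → 29792
loan_id=11: ✓ → 20715
loan_id=12: ✓ → 44317
loan_id=13: ✗
loan_id=14: ✗
loan_id=15: ✗
loan_id=16: ✓ → 4984
current_avg = (46029 + 73186 + 61339 + 40532 + 43906 + 38249 + 29792 + 20715 + 44317 + 4984) / 10 = 40304.9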